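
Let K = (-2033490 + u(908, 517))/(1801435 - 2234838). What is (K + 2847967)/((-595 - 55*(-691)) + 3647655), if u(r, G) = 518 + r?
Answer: 246863894753/319423645239 ≈ 0.77284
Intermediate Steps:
K = 2032064/433403 (K = (-2033490 + (518 + 908))/(1801435 - 2234838) = (-2033490 + 1426)/(-433403) = -2032064*(-1/433403) = 2032064/433403 ≈ 4.6886)
(K + 2847967)/((-595 - 55*(-691)) + 3647655) = (2032064/433403 + 2847967)/((-595 - 55*(-691)) + 3647655) = 1234319473765/(433403*((-595 + 38005) + 3647655)) = 1234319473765/(433403*(37410 + 3647655)) = (1234319473765/433403)/3685065 = (1234319473765/433403)*(1/3685065) = 246863894753/319423645239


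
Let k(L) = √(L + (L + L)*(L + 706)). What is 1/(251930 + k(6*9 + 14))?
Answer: 125965/31734309784 - √26333/31734309784 ≈ 3.9642e-6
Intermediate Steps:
k(L) = √(L + 2*L*(706 + L)) (k(L) = √(L + (2*L)*(706 + L)) = √(L + 2*L*(706 + L)))
1/(251930 + k(6*9 + 14)) = 1/(251930 + √((6*9 + 14)*(1413 + 2*(6*9 + 14)))) = 1/(251930 + √((54 + 14)*(1413 + 2*(54 + 14)))) = 1/(251930 + √(68*(1413 + 2*68))) = 1/(251930 + √(68*(1413 + 136))) = 1/(251930 + √(68*1549)) = 1/(251930 + √105332) = 1/(251930 + 2*√26333)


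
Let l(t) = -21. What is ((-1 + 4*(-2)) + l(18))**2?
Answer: 900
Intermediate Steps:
((-1 + 4*(-2)) + l(18))**2 = ((-1 + 4*(-2)) - 21)**2 = ((-1 - 8) - 21)**2 = (-9 - 21)**2 = (-30)**2 = 900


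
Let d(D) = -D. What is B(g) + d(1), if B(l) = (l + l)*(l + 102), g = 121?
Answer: 53965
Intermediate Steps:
B(l) = 2*l*(102 + l) (B(l) = (2*l)*(102 + l) = 2*l*(102 + l))
B(g) + d(1) = 2*121*(102 + 121) - 1*1 = 2*121*223 - 1 = 53966 - 1 = 53965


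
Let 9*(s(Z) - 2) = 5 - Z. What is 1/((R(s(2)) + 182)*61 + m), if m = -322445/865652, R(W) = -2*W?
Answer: 2596956/28091171369 ≈ 9.2447e-5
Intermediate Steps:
s(Z) = 23/9 - Z/9 (s(Z) = 2 + (5 - Z)/9 = 2 + (5/9 - Z/9) = 23/9 - Z/9)
m = -322445/865652 ≈ -0.37249
1/((R(s(2)) + 182)*61 + m) = 1/((-2*(23/9 - 1/9*2) + 182)*61 - 322445/865652) = 1/((-2*(23/9 - 2/9) + 182)*61 - 322445/865652) = 1/((-2*7/3 + 182)*61 - 322445/865652) = 1/((-14/3 + 182)*61 - 322445/865652) = 1/((532/3)*61 - 322445/865652) = 1/(32452/3 - 322445/865652) = 1/(28091171369/2596956) = 2596956/28091171369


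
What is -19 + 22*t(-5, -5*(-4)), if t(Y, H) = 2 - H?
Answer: -415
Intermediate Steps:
-19 + 22*t(-5, -5*(-4)) = -19 + 22*(2 - (-5)*(-4)) = -19 + 22*(2 - 1*20) = -19 + 22*(2 - 20) = -19 + 22*(-18) = -19 - 396 = -415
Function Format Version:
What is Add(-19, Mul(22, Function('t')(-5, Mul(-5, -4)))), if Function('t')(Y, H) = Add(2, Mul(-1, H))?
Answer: -415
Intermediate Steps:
Add(-19, Mul(22, Function('t')(-5, Mul(-5, -4)))) = Add(-19, Mul(22, Add(2, Mul(-1, Mul(-5, -4))))) = Add(-19, Mul(22, Add(2, Mul(-1, 20)))) = Add(-19, Mul(22, Add(2, -20))) = Add(-19, Mul(22, -18)) = Add(-19, -396) = -415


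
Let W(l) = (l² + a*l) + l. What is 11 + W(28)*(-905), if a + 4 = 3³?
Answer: -1317669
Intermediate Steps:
a = 23 (a = -4 + 3³ = -4 + 27 = 23)
W(l) = l² + 24*l (W(l) = (l² + 23*l) + l = l² + 24*l)
11 + W(28)*(-905) = 11 + (28*(24 + 28))*(-905) = 11 + (28*52)*(-905) = 11 + 1456*(-905) = 11 - 1317680 = -1317669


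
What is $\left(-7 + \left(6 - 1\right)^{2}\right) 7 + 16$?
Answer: $142$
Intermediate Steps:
$\left(-7 + \left(6 - 1\right)^{2}\right) 7 + 16 = \left(-7 + 5^{2}\right) 7 + 16 = \left(-7 + 25\right) 7 + 16 = 18 \cdot 7 + 16 = 126 + 16 = 142$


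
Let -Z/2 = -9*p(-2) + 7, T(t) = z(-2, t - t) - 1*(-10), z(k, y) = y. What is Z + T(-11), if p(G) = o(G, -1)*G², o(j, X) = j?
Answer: -148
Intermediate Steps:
p(G) = G³ (p(G) = G*G² = G³)
T(t) = 10 (T(t) = (t - t) - 1*(-10) = 0 + 10 = 10)
Z = -158 (Z = -2*(-9*(-2)³ + 7) = -2*(-9*(-8) + 7) = -2*(72 + 7) = -2*79 = -158)
Z + T(-11) = -158 + 10 = -148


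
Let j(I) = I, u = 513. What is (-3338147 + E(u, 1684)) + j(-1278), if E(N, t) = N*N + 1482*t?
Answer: -580568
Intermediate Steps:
E(N, t) = N**2 + 1482*t
(-3338147 + E(u, 1684)) + j(-1278) = (-3338147 + (513**2 + 1482*1684)) - 1278 = (-3338147 + (263169 + 2495688)) - 1278 = (-3338147 + 2758857) - 1278 = -579290 - 1278 = -580568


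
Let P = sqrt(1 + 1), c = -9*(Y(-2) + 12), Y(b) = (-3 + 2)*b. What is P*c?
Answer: -126*sqrt(2) ≈ -178.19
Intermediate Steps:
Y(b) = -b
c = -126 (c = -9*(-1*(-2) + 12) = -9*(2 + 12) = -9*14 = -126)
P = sqrt(2) ≈ 1.4142
P*c = sqrt(2)*(-126) = -126*sqrt(2)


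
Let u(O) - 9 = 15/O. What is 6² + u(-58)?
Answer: 2595/58 ≈ 44.741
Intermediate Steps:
u(O) = 9 + 15/O
6² + u(-58) = 6² + (9 + 15/(-58)) = 36 + (9 + 15*(-1/58)) = 36 + (9 - 15/58) = 36 + 507/58 = 2595/58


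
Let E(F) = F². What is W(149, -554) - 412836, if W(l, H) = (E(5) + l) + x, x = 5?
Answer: -412657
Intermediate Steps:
W(l, H) = 30 + l (W(l, H) = (5² + l) + 5 = (25 + l) + 5 = 30 + l)
W(149, -554) - 412836 = (30 + 149) - 412836 = 179 - 412836 = -412657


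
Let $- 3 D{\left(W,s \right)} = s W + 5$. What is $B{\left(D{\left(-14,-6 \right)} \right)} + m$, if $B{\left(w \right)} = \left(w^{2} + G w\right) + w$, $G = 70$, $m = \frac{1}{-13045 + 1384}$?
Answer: $- \frac{42896935}{34983} \approx -1226.2$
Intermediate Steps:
$D{\left(W,s \right)} = - \frac{5}{3} - \frac{W s}{3}$ ($D{\left(W,s \right)} = - \frac{s W + 5}{3} = - \frac{W s + 5}{3} = - \frac{5 + W s}{3} = - \frac{5}{3} - \frac{W s}{3}$)
$m = - \frac{1}{11661}$ ($m = \frac{1}{-11661} = - \frac{1}{11661} \approx -8.5756 \cdot 10^{-5}$)
$B{\left(w \right)} = w^{2} + 71 w$ ($B{\left(w \right)} = \left(w^{2} + 70 w\right) + w = w^{2} + 71 w$)
$B{\left(D{\left(-14,-6 \right)} \right)} + m = \left(- \frac{5}{3} - \left(- \frac{14}{3}\right) \left(-6\right)\right) \left(71 - \left(\frac{5}{3} - -28\right)\right) - \frac{1}{11661} = \left(- \frac{5}{3} - 28\right) \left(71 - \frac{89}{3}\right) - \frac{1}{11661} = - \frac{89 \left(71 - \frac{89}{3}\right)}{3} - \frac{1}{11661} = \left(- \frac{89}{3}\right) \frac{124}{3} - \frac{1}{11661} = - \frac{11036}{9} - \frac{1}{11661} = - \frac{42896935}{34983}$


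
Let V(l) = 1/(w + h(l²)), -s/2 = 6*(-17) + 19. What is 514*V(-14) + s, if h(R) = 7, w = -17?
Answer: 573/5 ≈ 114.60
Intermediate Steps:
s = 166 (s = -2*(6*(-17) + 19) = -2*(-102 + 19) = -2*(-83) = 166)
V(l) = -⅒ (V(l) = 1/(-17 + 7) = 1/(-10) = -⅒)
514*V(-14) + s = 514*(-⅒) + 166 = -257/5 + 166 = 573/5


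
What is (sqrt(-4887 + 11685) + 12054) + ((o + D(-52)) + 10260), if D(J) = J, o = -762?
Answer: 21500 + sqrt(6798) ≈ 21582.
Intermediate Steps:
(sqrt(-4887 + 11685) + 12054) + ((o + D(-52)) + 10260) = (sqrt(-4887 + 11685) + 12054) + ((-762 - 52) + 10260) = (sqrt(6798) + 12054) + (-814 + 10260) = (12054 + sqrt(6798)) + 9446 = 21500 + sqrt(6798)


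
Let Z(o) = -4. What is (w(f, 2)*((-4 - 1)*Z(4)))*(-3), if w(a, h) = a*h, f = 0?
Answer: 0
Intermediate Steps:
(w(f, 2)*((-4 - 1)*Z(4)))*(-3) = ((0*2)*((-4 - 1)*(-4)))*(-3) = (0*(-5*(-4)))*(-3) = (0*20)*(-3) = 0*(-3) = 0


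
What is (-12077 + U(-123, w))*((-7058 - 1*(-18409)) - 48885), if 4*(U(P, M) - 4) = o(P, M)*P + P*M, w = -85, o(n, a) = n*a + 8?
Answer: 12431129431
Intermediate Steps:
o(n, a) = 8 + a*n (o(n, a) = a*n + 8 = 8 + a*n)
U(P, M) = 4 + M*P/4 + P*(8 + M*P)/4 (U(P, M) = 4 + ((8 + M*P)*P + P*M)/4 = 4 + (P*(8 + M*P) + M*P)/4 = 4 + (M*P + P*(8 + M*P))/4 = 4 + (M*P/4 + P*(8 + M*P)/4) = 4 + M*P/4 + P*(8 + M*P)/4)
(-12077 + U(-123, w))*((-7058 - 1*(-18409)) - 48885) = (-12077 + (4 + (¼)*(-85)*(-123) + (¼)*(-123)*(8 - 85*(-123))))*((-7058 - 1*(-18409)) - 48885) = (-12077 + (4 + 10455/4 + (¼)*(-123)*(8 + 10455)))*((-7058 + 18409) - 48885) = (-12077 + (4 + 10455/4 + (¼)*(-123)*10463))*(11351 - 48885) = (-12077 + (4 + 10455/4 - 1286949/4))*(-37534) = (-12077 - 638239/2)*(-37534) = -662393/2*(-37534) = 12431129431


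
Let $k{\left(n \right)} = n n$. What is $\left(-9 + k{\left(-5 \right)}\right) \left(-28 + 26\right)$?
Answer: $-32$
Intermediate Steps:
$k{\left(n \right)} = n^{2}$
$\left(-9 + k{\left(-5 \right)}\right) \left(-28 + 26\right) = \left(-9 + \left(-5\right)^{2}\right) \left(-28 + 26\right) = \left(-9 + 25\right) \left(-2\right) = 16 \left(-2\right) = -32$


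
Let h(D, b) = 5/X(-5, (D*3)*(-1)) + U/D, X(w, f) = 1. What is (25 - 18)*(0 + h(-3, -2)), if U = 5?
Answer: 70/3 ≈ 23.333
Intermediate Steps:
h(D, b) = 5 + 5/D (h(D, b) = 5/1 + 5/D = 5*1 + 5/D = 5 + 5/D)
(25 - 18)*(0 + h(-3, -2)) = (25 - 18)*(0 + (5 + 5/(-3))) = 7*(0 + (5 + 5*(-⅓))) = 7*(0 + (5 - 5/3)) = 7*(0 + 10/3) = 7*(10/3) = 70/3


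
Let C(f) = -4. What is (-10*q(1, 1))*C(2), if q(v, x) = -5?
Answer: -200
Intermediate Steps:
(-10*q(1, 1))*C(2) = -10*(-5)*(-4) = 50*(-4) = -200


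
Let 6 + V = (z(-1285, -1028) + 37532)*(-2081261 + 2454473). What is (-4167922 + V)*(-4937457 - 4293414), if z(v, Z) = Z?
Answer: -125720428390903320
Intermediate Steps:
V = 13623730842 (V = -6 + (-1028 + 37532)*(-2081261 + 2454473) = -6 + 36504*373212 = -6 + 13623730848 = 13623730842)
(-4167922 + V)*(-4937457 - 4293414) = (-4167922 + 13623730842)*(-4937457 - 4293414) = 13619562920*(-9230871) = -125720428390903320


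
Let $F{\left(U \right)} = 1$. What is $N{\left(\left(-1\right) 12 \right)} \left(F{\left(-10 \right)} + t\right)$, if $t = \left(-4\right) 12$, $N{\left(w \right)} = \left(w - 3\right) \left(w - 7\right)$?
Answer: $-13395$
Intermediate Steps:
$N{\left(w \right)} = \left(-7 + w\right) \left(-3 + w\right)$ ($N{\left(w \right)} = \left(-3 + w\right) \left(-7 + w\right) = \left(-7 + w\right) \left(-3 + w\right)$)
$t = -48$
$N{\left(\left(-1\right) 12 \right)} \left(F{\left(-10 \right)} + t\right) = \left(21 + \left(\left(-1\right) 12\right)^{2} - 10 \left(\left(-1\right) 12\right)\right) \left(1 - 48\right) = \left(21 + \left(-12\right)^{2} - -120\right) \left(-47\right) = \left(21 + 144 + 120\right) \left(-47\right) = 285 \left(-47\right) = -13395$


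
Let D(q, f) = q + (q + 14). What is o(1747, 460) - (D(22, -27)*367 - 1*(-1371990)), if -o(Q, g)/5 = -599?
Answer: -1390281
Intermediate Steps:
o(Q, g) = 2995 (o(Q, g) = -5*(-599) = 2995)
D(q, f) = 14 + 2*q (D(q, f) = q + (14 + q) = 14 + 2*q)
o(1747, 460) - (D(22, -27)*367 - 1*(-1371990)) = 2995 - ((14 + 2*22)*367 - 1*(-1371990)) = 2995 - ((14 + 44)*367 + 1371990) = 2995 - (58*367 + 1371990) = 2995 - (21286 + 1371990) = 2995 - 1*1393276 = 2995 - 1393276 = -1390281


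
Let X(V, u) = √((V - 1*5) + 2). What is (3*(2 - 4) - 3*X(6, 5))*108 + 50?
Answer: -598 - 324*√3 ≈ -1159.2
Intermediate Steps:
X(V, u) = √(-3 + V) (X(V, u) = √((V - 5) + 2) = √((-5 + V) + 2) = √(-3 + V))
(3*(2 - 4) - 3*X(6, 5))*108 + 50 = (3*(2 - 4) - 3*√(-3 + 6))*108 + 50 = (3*(-2) - 3*√3)*108 + 50 = (-6 - 3*√3)*108 + 50 = (-648 - 324*√3) + 50 = -598 - 324*√3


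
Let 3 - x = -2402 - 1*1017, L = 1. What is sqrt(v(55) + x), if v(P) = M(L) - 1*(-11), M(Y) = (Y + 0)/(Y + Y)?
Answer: 3*sqrt(1526)/2 ≈ 58.596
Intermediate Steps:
M(Y) = 1/2 (M(Y) = Y/((2*Y)) = Y*(1/(2*Y)) = 1/2)
x = 3422 (x = 3 - (-2402 - 1*1017) = 3 - (-2402 - 1017) = 3 - 1*(-3419) = 3 + 3419 = 3422)
v(P) = 23/2 (v(P) = 1/2 - 1*(-11) = 1/2 + 11 = 23/2)
sqrt(v(55) + x) = sqrt(23/2 + 3422) = sqrt(6867/2) = 3*sqrt(1526)/2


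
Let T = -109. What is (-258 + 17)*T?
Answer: 26269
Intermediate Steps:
(-258 + 17)*T = (-258 + 17)*(-109) = -241*(-109) = 26269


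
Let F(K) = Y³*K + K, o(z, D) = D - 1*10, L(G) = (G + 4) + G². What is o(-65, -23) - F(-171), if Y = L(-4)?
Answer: 700554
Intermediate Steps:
L(G) = 4 + G + G² (L(G) = (4 + G) + G² = 4 + G + G²)
Y = 16 (Y = 4 - 4 + (-4)² = 4 - 4 + 16 = 16)
o(z, D) = -10 + D (o(z, D) = D - 10 = -10 + D)
F(K) = 4097*K (F(K) = 16³*K + K = 4096*K + K = 4097*K)
o(-65, -23) - F(-171) = (-10 - 23) - 4097*(-171) = -33 - 1*(-700587) = -33 + 700587 = 700554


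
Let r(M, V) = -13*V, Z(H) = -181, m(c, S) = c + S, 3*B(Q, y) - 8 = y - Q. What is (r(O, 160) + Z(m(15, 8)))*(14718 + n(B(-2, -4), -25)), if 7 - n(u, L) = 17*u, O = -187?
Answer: -33216351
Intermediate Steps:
B(Q, y) = 8/3 - Q/3 + y/3 (B(Q, y) = 8/3 + (y - Q)/3 = 8/3 + (-Q/3 + y/3) = 8/3 - Q/3 + y/3)
m(c, S) = S + c
n(u, L) = 7 - 17*u
(r(O, 160) + Z(m(15, 8)))*(14718 + n(B(-2, -4), -25)) = (-13*160 - 181)*(14718 + (7 - 17*(8/3 - 1/3*(-2) + (1/3)*(-4)))) = (-2080 - 181)*(14718 + (7 - 17*(8/3 + 2/3 - 4/3))) = -2261*(14718 + (7 - 17*2)) = -2261*(14718 + (7 - 34)) = -2261*(14718 - 27) = -2261*14691 = -33216351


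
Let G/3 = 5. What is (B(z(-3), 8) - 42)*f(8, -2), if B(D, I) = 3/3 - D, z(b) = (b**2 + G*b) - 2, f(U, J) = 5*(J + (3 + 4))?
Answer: -75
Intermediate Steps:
G = 15 (G = 3*5 = 15)
f(U, J) = 35 + 5*J (f(U, J) = 5*(J + 7) = 5*(7 + J) = 35 + 5*J)
z(b) = -2 + b**2 + 15*b (z(b) = (b**2 + 15*b) - 2 = -2 + b**2 + 15*b)
B(D, I) = 1 - D (B(D, I) = 3*(1/3) - D = 1 - D)
(B(z(-3), 8) - 42)*f(8, -2) = ((1 - (-2 + (-3)**2 + 15*(-3))) - 42)*(35 + 5*(-2)) = ((1 - (-2 + 9 - 45)) - 42)*(35 - 10) = ((1 - 1*(-38)) - 42)*25 = ((1 + 38) - 42)*25 = (39 - 42)*25 = -3*25 = -75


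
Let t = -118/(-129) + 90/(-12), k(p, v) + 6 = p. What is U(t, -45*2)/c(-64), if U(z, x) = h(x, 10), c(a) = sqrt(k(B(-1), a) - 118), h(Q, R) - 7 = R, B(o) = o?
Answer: -17*I*sqrt(5)/25 ≈ -1.5205*I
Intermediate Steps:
k(p, v) = -6 + p
h(Q, R) = 7 + R
c(a) = 5*I*sqrt(5) (c(a) = sqrt((-6 - 1) - 118) = sqrt(-7 - 118) = sqrt(-125) = 5*I*sqrt(5))
t = -1699/258 (t = -118*(-1/129) + 90*(-1/12) = 118/129 - 15/2 = -1699/258 ≈ -6.5853)
U(z, x) = 17 (U(z, x) = 7 + 10 = 17)
U(t, -45*2)/c(-64) = 17/((5*I*sqrt(5))) = 17*(-I*sqrt(5)/25) = -17*I*sqrt(5)/25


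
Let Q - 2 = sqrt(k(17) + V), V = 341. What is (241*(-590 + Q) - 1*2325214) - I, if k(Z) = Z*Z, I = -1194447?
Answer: -1272475 + 723*sqrt(70) ≈ -1.2664e+6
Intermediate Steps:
k(Z) = Z**2
Q = 2 + 3*sqrt(70) (Q = 2 + sqrt(17**2 + 341) = 2 + sqrt(289 + 341) = 2 + sqrt(630) = 2 + 3*sqrt(70) ≈ 27.100)
(241*(-590 + Q) - 1*2325214) - I = (241*(-590 + (2 + 3*sqrt(70))) - 1*2325214) - 1*(-1194447) = (241*(-588 + 3*sqrt(70)) - 2325214) + 1194447 = ((-141708 + 723*sqrt(70)) - 2325214) + 1194447 = (-2466922 + 723*sqrt(70)) + 1194447 = -1272475 + 723*sqrt(70)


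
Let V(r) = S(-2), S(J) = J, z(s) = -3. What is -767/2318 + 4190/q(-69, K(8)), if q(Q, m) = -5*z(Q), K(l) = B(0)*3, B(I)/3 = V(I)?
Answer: 1940183/6954 ≈ 279.00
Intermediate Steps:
V(r) = -2
B(I) = -6 (B(I) = 3*(-2) = -6)
K(l) = -18 (K(l) = -6*3 = -18)
q(Q, m) = 15 (q(Q, m) = -5*(-3) = 15)
-767/2318 + 4190/q(-69, K(8)) = -767/2318 + 4190/15 = -767*1/2318 + 4190*(1/15) = -767/2318 + 838/3 = 1940183/6954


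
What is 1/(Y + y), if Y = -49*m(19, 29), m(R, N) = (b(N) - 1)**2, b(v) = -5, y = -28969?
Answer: -1/30733 ≈ -3.2538e-5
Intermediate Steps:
m(R, N) = 36 (m(R, N) = (-5 - 1)**2 = (-6)**2 = 36)
Y = -1764 (Y = -49*36 = -1764)
1/(Y + y) = 1/(-1764 - 28969) = 1/(-30733) = -1/30733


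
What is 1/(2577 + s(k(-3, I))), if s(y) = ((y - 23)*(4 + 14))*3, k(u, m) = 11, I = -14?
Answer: 1/1929 ≈ 0.00051840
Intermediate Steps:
s(y) = -1242 + 54*y (s(y) = ((-23 + y)*18)*3 = (-414 + 18*y)*3 = -1242 + 54*y)
1/(2577 + s(k(-3, I))) = 1/(2577 + (-1242 + 54*11)) = 1/(2577 + (-1242 + 594)) = 1/(2577 - 648) = 1/1929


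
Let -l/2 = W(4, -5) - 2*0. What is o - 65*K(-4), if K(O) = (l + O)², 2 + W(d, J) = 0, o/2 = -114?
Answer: -228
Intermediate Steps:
o = -228 (o = 2*(-114) = -228)
W(d, J) = -2 (W(d, J) = -2 + 0 = -2)
l = 4 (l = -2*(-2 - 2*0) = -2*(-2 + 0) = -2*(-2) = 4)
K(O) = (4 + O)²
o - 65*K(-4) = -228 - 65*(4 - 4)² = -228 - 65*0² = -228 - 65*0 = -228 + 0 = -228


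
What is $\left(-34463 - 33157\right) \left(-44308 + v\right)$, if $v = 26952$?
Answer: $1173612720$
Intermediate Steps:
$\left(-34463 - 33157\right) \left(-44308 + v\right) = \left(-34463 - 33157\right) \left(-44308 + 26952\right) = \left(-67620\right) \left(-17356\right) = 1173612720$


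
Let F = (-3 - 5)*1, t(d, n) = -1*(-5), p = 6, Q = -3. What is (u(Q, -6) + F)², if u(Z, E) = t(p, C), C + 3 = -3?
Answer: 9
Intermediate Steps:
C = -6 (C = -3 - 3 = -6)
t(d, n) = 5
u(Z, E) = 5
F = -8 (F = -8*1 = -8)
(u(Q, -6) + F)² = (5 - 8)² = (-3)² = 9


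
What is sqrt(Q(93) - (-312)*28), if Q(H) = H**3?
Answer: sqrt(813093) ≈ 901.72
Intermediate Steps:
sqrt(Q(93) - (-312)*28) = sqrt(93**3 - (-312)*28) = sqrt(804357 - 39*(-224)) = sqrt(804357 + 8736) = sqrt(813093)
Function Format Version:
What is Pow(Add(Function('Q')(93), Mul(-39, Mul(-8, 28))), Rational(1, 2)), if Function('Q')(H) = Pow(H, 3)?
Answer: Pow(813093, Rational(1, 2)) ≈ 901.72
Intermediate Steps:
Pow(Add(Function('Q')(93), Mul(-39, Mul(-8, 28))), Rational(1, 2)) = Pow(Add(Pow(93, 3), Mul(-39, Mul(-8, 28))), Rational(1, 2)) = Pow(Add(804357, Mul(-39, -224)), Rational(1, 2)) = Pow(Add(804357, 8736), Rational(1, 2)) = Pow(813093, Rational(1, 2))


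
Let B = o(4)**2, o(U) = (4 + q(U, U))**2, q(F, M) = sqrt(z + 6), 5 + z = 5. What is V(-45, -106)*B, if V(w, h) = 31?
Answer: 26908 + 10912*sqrt(6) ≈ 53637.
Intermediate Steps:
z = 0 (z = -5 + 5 = 0)
q(F, M) = sqrt(6) (q(F, M) = sqrt(0 + 6) = sqrt(6))
o(U) = (4 + sqrt(6))**2
B = (4 + sqrt(6))**4 (B = ((4 + sqrt(6))**2)**2 = (4 + sqrt(6))**4 ≈ 1730.2)
V(-45, -106)*B = 31*(4 + sqrt(6))**4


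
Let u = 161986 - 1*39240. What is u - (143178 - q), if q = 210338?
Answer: 189906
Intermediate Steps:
u = 122746 (u = 161986 - 39240 = 122746)
u - (143178 - q) = 122746 - (143178 - 1*210338) = 122746 - (143178 - 210338) = 122746 - 1*(-67160) = 122746 + 67160 = 189906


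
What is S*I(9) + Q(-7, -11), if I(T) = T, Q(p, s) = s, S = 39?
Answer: 340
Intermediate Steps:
S*I(9) + Q(-7, -11) = 39*9 - 11 = 351 - 11 = 340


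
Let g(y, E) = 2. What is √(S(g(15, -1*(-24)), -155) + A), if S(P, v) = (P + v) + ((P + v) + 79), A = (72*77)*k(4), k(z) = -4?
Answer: I*√22403 ≈ 149.68*I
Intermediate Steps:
A = -22176 (A = (72*77)*(-4) = 5544*(-4) = -22176)
S(P, v) = 79 + 2*P + 2*v (S(P, v) = (P + v) + (79 + P + v) = 79 + 2*P + 2*v)
√(S(g(15, -1*(-24)), -155) + A) = √((79 + 2*2 + 2*(-155)) - 22176) = √((79 + 4 - 310) - 22176) = √(-227 - 22176) = √(-22403) = I*√22403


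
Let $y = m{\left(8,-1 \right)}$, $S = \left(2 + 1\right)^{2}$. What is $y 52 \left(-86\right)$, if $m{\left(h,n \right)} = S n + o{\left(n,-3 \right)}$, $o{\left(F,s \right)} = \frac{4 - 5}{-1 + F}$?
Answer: $38012$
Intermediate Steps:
$o{\left(F,s \right)} = - \frac{1}{-1 + F}$
$S = 9$ ($S = 3^{2} = 9$)
$m{\left(h,n \right)} = - \frac{1}{-1 + n} + 9 n$ ($m{\left(h,n \right)} = 9 n - \frac{1}{-1 + n} = - \frac{1}{-1 + n} + 9 n$)
$y = - \frac{17}{2}$ ($y = \frac{-1 + 9 \left(-1\right) \left(-1 - 1\right)}{-1 - 1} = \frac{-1 + 9 \left(-1\right) \left(-2\right)}{-2} = - \frac{-1 + 18}{2} = \left(- \frac{1}{2}\right) 17 = - \frac{17}{2} \approx -8.5$)
$y 52 \left(-86\right) = \left(- \frac{17}{2}\right) 52 \left(-86\right) = \left(-442\right) \left(-86\right) = 38012$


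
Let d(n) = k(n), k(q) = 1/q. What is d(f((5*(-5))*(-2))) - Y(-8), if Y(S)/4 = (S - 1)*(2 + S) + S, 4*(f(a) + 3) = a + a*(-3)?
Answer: -5153/28 ≈ -184.04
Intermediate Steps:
f(a) = -3 - a/2 (f(a) = -3 + (a + a*(-3))/4 = -3 + (a - 3*a)/4 = -3 + (-2*a)/4 = -3 - a/2)
Y(S) = 4*S + 4*(-1 + S)*(2 + S) (Y(S) = 4*((S - 1)*(2 + S) + S) = 4*((-1 + S)*(2 + S) + S) = 4*(S + (-1 + S)*(2 + S)) = 4*S + 4*(-1 + S)*(2 + S))
d(n) = 1/n
d(f((5*(-5))*(-2))) - Y(-8) = 1/(-3 - 5*(-5)*(-2)/2) - (-8 + 4*(-8)² + 8*(-8)) = 1/(-3 - (-25)*(-2)/2) - (-8 + 4*64 - 64) = 1/(-3 - ½*50) - (-8 + 256 - 64) = 1/(-3 - 25) - 1*184 = 1/(-28) - 184 = -1/28 - 184 = -5153/28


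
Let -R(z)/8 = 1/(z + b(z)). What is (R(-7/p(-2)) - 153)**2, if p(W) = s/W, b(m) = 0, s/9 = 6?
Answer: 1656369/49 ≈ 33803.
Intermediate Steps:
s = 54 (s = 9*6 = 54)
p(W) = 54/W
R(z) = -8/z (R(z) = -8/(z + 0) = -8/z)
(R(-7/p(-2)) - 153)**2 = (-8/((-7/(54/(-2)))) - 153)**2 = (-8/((-7/(54*(-1/2)))) - 153)**2 = (-8/((-7/(-27))) - 153)**2 = (-8/((-7*(-1/27))) - 153)**2 = (-8/7/27 - 153)**2 = (-8*27/7 - 153)**2 = (-216/7 - 153)**2 = (-1287/7)**2 = 1656369/49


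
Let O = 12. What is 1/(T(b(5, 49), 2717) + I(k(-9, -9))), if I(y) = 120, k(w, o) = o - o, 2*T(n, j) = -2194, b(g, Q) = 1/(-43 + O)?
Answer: -1/977 ≈ -0.0010235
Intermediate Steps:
b(g, Q) = -1/31 (b(g, Q) = 1/(-43 + 12) = 1/(-31) = -1/31)
T(n, j) = -1097 (T(n, j) = (1/2)*(-2194) = -1097)
k(w, o) = 0
1/(T(b(5, 49), 2717) + I(k(-9, -9))) = 1/(-1097 + 120) = 1/(-977) = -1/977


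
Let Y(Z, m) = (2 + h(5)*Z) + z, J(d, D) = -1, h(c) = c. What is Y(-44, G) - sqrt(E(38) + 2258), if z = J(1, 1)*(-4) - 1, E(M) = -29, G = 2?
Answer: -215 - sqrt(2229) ≈ -262.21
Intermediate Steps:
z = 3 (z = -1*(-4) - 1 = 4 - 1 = 3)
Y(Z, m) = 5 + 5*Z (Y(Z, m) = (2 + 5*Z) + 3 = 5 + 5*Z)
Y(-44, G) - sqrt(E(38) + 2258) = (5 + 5*(-44)) - sqrt(-29 + 2258) = (5 - 220) - sqrt(2229) = -215 - sqrt(2229)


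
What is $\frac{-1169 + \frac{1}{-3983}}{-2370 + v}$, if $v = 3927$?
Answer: $- \frac{4656128}{6201531} \approx -0.7508$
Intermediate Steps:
$\frac{-1169 + \frac{1}{-3983}}{-2370 + v} = \frac{-1169 + \frac{1}{-3983}}{-2370 + 3927} = \frac{-1169 - \frac{1}{3983}}{1557} = \left(- \frac{4656128}{3983}\right) \frac{1}{1557} = - \frac{4656128}{6201531}$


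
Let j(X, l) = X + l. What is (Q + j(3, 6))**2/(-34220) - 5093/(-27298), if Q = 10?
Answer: 82213941/467068780 ≈ 0.17602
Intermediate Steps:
(Q + j(3, 6))**2/(-34220) - 5093/(-27298) = (10 + (3 + 6))**2/(-34220) - 5093/(-27298) = (10 + 9)**2*(-1/34220) - 5093*(-1/27298) = 19**2*(-1/34220) + 5093/27298 = 361*(-1/34220) + 5093/27298 = -361/34220 + 5093/27298 = 82213941/467068780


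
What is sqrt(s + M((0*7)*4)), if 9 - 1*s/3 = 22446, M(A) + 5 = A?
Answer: 2*I*sqrt(16829) ≈ 259.45*I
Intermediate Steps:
M(A) = -5 + A
s = -67311 (s = 27 - 3*22446 = 27 - 67338 = -67311)
sqrt(s + M((0*7)*4)) = sqrt(-67311 + (-5 + (0*7)*4)) = sqrt(-67311 + (-5 + 0*4)) = sqrt(-67311 + (-5 + 0)) = sqrt(-67311 - 5) = sqrt(-67316) = 2*I*sqrt(16829)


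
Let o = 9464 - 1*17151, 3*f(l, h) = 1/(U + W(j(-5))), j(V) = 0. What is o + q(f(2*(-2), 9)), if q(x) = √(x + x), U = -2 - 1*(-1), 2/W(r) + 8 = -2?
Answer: -7687 + I*√5/3 ≈ -7687.0 + 0.74536*I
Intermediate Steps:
W(r) = -⅕ (W(r) = 2/(-8 - 2) = 2/(-10) = 2*(-⅒) = -⅕)
U = -1 (U = -2 + 1 = -1)
f(l, h) = -5/18 (f(l, h) = 1/(3*(-1 - ⅕)) = 1/(3*(-6/5)) = (⅓)*(-⅚) = -5/18)
o = -7687 (o = 9464 - 17151 = -7687)
q(x) = √2*√x (q(x) = √(2*x) = √2*√x)
o + q(f(2*(-2), 9)) = -7687 + √2*√(-5/18) = -7687 + √2*(I*√10/6) = -7687 + I*√5/3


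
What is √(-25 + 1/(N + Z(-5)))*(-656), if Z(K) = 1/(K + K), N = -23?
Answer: -656*I*√1336335/231 ≈ -3282.8*I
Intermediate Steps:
Z(K) = 1/(2*K)
√(-25 + 1/(N + Z(-5)))*(-656) = √(-25 + 1/(-23 + (½)/(-5)))*(-656) = √(-25 + 1/(-23 + (½)*(-⅕)))*(-656) = √(-25 + 1/(-23 - ⅒))*(-656) = √(-25 + 1/(-231/10))*(-656) = √(-25 - 10/231)*(-656) = √(-5785/231)*(-656) = (I*√1336335/231)*(-656) = -656*I*√1336335/231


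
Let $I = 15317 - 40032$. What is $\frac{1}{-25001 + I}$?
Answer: $- \frac{1}{49716} \approx -2.0114 \cdot 10^{-5}$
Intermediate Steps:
$I = -24715$
$\frac{1}{-25001 + I} = \frac{1}{-25001 - 24715} = \frac{1}{-49716} = - \frac{1}{49716}$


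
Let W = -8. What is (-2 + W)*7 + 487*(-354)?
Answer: -172468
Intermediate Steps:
(-2 + W)*7 + 487*(-354) = (-2 - 8)*7 + 487*(-354) = -10*7 - 172398 = -70 - 172398 = -172468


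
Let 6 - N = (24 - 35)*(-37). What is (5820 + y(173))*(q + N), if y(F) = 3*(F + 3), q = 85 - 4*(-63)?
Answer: -406272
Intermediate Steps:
q = 337 (q = 85 + 252 = 337)
N = -401 (N = 6 - (24 - 35)*(-37) = 6 - (-11)*(-37) = 6 - 1*407 = 6 - 407 = -401)
y(F) = 9 + 3*F (y(F) = 3*(3 + F) = 9 + 3*F)
(5820 + y(173))*(q + N) = (5820 + (9 + 3*173))*(337 - 401) = (5820 + (9 + 519))*(-64) = (5820 + 528)*(-64) = 6348*(-64) = -406272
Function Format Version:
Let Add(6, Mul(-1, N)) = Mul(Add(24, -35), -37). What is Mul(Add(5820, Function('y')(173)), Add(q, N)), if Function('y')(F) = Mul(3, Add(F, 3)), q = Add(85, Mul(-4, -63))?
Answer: -406272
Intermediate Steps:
q = 337 (q = Add(85, 252) = 337)
N = -401 (N = Add(6, Mul(-1, Mul(Add(24, -35), -37))) = Add(6, Mul(-1, Mul(-11, -37))) = Add(6, Mul(-1, 407)) = Add(6, -407) = -401)
Function('y')(F) = Add(9, Mul(3, F)) (Function('y')(F) = Mul(3, Add(3, F)) = Add(9, Mul(3, F)))
Mul(Add(5820, Function('y')(173)), Add(q, N)) = Mul(Add(5820, Add(9, Mul(3, 173))), Add(337, -401)) = Mul(Add(5820, Add(9, 519)), -64) = Mul(Add(5820, 528), -64) = Mul(6348, -64) = -406272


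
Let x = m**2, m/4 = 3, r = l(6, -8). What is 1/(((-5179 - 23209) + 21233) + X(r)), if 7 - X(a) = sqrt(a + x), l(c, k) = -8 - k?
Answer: -1/7160 ≈ -0.00013966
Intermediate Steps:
r = 0 (r = -8 - 1*(-8) = -8 + 8 = 0)
m = 12 (m = 4*3 = 12)
x = 144 (x = 12**2 = 144)
X(a) = 7 - sqrt(144 + a) (X(a) = 7 - sqrt(a + 144) = 7 - sqrt(144 + a))
1/(((-5179 - 23209) + 21233) + X(r)) = 1/(((-5179 - 23209) + 21233) + (7 - sqrt(144 + 0))) = 1/((-28388 + 21233) + (7 - sqrt(144))) = 1/(-7155 + (7 - 1*12)) = 1/(-7155 + (7 - 12)) = 1/(-7155 - 5) = 1/(-7160) = -1/7160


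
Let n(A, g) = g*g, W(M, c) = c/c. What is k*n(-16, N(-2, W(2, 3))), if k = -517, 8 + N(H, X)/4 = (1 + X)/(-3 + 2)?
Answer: -827200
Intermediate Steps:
W(M, c) = 1
N(H, X) = -36 - 4*X (N(H, X) = -32 + 4*((1 + X)/(-3 + 2)) = -32 + 4*((1 + X)/(-1)) = -32 + 4*((1 + X)*(-1)) = -32 + 4*(-1 - X) = -32 + (-4 - 4*X) = -36 - 4*X)
n(A, g) = g²
k*n(-16, N(-2, W(2, 3))) = -517*(-36 - 4*1)² = -517*(-36 - 4)² = -517*(-40)² = -517*1600 = -827200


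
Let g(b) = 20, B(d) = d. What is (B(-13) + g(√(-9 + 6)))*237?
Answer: 1659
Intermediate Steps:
(B(-13) + g(√(-9 + 6)))*237 = (-13 + 20)*237 = 7*237 = 1659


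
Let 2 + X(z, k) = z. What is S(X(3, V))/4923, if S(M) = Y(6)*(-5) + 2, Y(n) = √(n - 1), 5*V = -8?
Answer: 2/4923 - 5*√5/4923 ≈ -0.0018648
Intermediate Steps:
V = -8/5 (V = (⅕)*(-8) = -8/5 ≈ -1.6000)
Y(n) = √(-1 + n)
X(z, k) = -2 + z
S(M) = 2 - 5*√5 (S(M) = √(-1 + 6)*(-5) + 2 = √5*(-5) + 2 = -5*√5 + 2 = 2 - 5*√5)
S(X(3, V))/4923 = (2 - 5*√5)/4923 = (2 - 5*√5)*(1/4923) = 2/4923 - 5*√5/4923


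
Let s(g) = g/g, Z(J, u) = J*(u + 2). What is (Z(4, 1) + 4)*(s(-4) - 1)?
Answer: 0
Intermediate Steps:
Z(J, u) = J*(2 + u)
s(g) = 1
(Z(4, 1) + 4)*(s(-4) - 1) = (4*(2 + 1) + 4)*(1 - 1) = (4*3 + 4)*0 = (12 + 4)*0 = 16*0 = 0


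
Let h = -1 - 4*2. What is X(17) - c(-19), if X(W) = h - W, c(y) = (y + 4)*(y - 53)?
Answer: -1106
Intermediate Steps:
h = -9 (h = -1 - 8 = -9)
c(y) = (-53 + y)*(4 + y) (c(y) = (4 + y)*(-53 + y) = (-53 + y)*(4 + y))
X(W) = -9 - W
X(17) - c(-19) = (-9 - 1*17) - (-212 + (-19)**2 - 49*(-19)) = (-9 - 17) - (-212 + 361 + 931) = -26 - 1*1080 = -26 - 1080 = -1106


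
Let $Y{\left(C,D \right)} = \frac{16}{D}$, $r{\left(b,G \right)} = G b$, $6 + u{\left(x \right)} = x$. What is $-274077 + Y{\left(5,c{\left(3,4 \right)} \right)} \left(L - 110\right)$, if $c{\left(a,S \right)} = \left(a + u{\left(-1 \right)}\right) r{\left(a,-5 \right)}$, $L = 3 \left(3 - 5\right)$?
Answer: $- \frac{4111619}{15} \approx -2.7411 \cdot 10^{5}$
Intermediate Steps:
$u{\left(x \right)} = -6 + x$
$L = -6$ ($L = 3 \left(-2\right) = -6$)
$c{\left(a,S \right)} = - 5 a \left(-7 + a\right)$ ($c{\left(a,S \right)} = \left(a - 7\right) \left(- 5 a\right) = \left(-7 + a\right) \left(- 5 a\right) = - 5 a \left(-7 + a\right)$)
$-274077 + Y{\left(5,c{\left(3,4 \right)} \right)} \left(L - 110\right) = -274077 + \frac{16}{5 \cdot 3 \left(7 - 3\right)} \left(-6 - 110\right) = -274077 + \frac{16}{5 \cdot 3 \left(7 - 3\right)} \left(-116\right) = -274077 + \frac{16}{5 \cdot 3 \cdot 4} \left(-116\right) = -274077 + \frac{16}{60} \left(-116\right) = -274077 + 16 \cdot \frac{1}{60} \left(-116\right) = -274077 + \frac{4}{15} \left(-116\right) = -274077 - \frac{464}{15} = - \frac{4111619}{15}$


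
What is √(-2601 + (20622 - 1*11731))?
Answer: √6290 ≈ 79.310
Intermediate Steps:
√(-2601 + (20622 - 1*11731)) = √(-2601 + (20622 - 11731)) = √(-2601 + 8891) = √6290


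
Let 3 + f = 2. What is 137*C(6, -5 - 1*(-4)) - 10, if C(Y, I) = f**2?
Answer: 127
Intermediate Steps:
f = -1 (f = -3 + 2 = -1)
C(Y, I) = 1 (C(Y, I) = (-1)**2 = 1)
137*C(6, -5 - 1*(-4)) - 10 = 137*1 - 10 = 137 - 10 = 127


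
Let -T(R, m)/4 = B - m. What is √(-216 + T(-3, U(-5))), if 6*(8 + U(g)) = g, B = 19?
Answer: I*√2946/3 ≈ 18.092*I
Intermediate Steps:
U(g) = -8 + g/6
T(R, m) = -76 + 4*m (T(R, m) = -4*(19 - m) = -76 + 4*m)
√(-216 + T(-3, U(-5))) = √(-216 + (-76 + 4*(-8 + (⅙)*(-5)))) = √(-216 + (-76 + 4*(-8 - ⅚))) = √(-216 + (-76 + 4*(-53/6))) = √(-216 + (-76 - 106/3)) = √(-216 - 334/3) = √(-982/3) = I*√2946/3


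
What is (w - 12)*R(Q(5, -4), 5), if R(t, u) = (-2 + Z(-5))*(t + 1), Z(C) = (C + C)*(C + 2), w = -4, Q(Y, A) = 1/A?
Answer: -336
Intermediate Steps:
Z(C) = 2*C*(2 + C) (Z(C) = (2*C)*(2 + C) = 2*C*(2 + C))
R(t, u) = 28 + 28*t (R(t, u) = (-2 + 2*(-5)*(2 - 5))*(t + 1) = (-2 + 2*(-5)*(-3))*(1 + t) = (-2 + 30)*(1 + t) = 28*(1 + t) = 28 + 28*t)
(w - 12)*R(Q(5, -4), 5) = (-4 - 12)*(28 + 28/(-4)) = -16*(28 + 28*(-1/4)) = -16*(28 - 7) = -16*21 = -336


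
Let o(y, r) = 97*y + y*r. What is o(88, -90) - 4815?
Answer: -4199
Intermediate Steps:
o(y, r) = 97*y + r*y
o(88, -90) - 4815 = 88*(97 - 90) - 4815 = 88*7 - 4815 = 616 - 4815 = -4199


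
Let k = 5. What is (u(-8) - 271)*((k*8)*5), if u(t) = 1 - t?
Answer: -52400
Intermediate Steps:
(u(-8) - 271)*((k*8)*5) = ((1 - 1*(-8)) - 271)*((5*8)*5) = ((1 + 8) - 271)*(40*5) = (9 - 271)*200 = -262*200 = -52400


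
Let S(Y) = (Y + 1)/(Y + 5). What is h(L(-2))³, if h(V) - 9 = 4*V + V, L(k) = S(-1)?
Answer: 729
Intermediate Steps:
S(Y) = (1 + Y)/(5 + Y)
L(k) = 0 (L(k) = (1 - 1)/(5 - 1) = 0/4 = (¼)*0 = 0)
h(V) = 9 + 5*V (h(V) = 9 + (4*V + V) = 9 + 5*V)
h(L(-2))³ = (9 + 5*0)³ = (9 + 0)³ = 9³ = 729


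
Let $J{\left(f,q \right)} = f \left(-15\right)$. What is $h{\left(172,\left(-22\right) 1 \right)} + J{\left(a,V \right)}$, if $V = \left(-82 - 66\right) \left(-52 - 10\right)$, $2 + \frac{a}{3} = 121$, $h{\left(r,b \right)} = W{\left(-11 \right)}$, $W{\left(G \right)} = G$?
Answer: $-5366$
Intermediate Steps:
$h{\left(r,b \right)} = -11$
$a = 357$ ($a = -6 + 3 \cdot 121 = -6 + 363 = 357$)
$V = 9176$ ($V = \left(-148\right) \left(-62\right) = 9176$)
$J{\left(f,q \right)} = - 15 f$
$h{\left(172,\left(-22\right) 1 \right)} + J{\left(a,V \right)} = -11 - 5355 = -5366$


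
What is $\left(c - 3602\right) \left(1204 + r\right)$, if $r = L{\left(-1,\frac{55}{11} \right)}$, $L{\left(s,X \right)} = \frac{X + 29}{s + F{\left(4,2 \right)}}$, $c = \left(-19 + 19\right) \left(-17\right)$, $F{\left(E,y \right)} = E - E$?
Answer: $-4214340$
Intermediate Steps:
$F{\left(E,y \right)} = 0$
$c = 0$ ($c = 0 \left(-17\right) = 0$)
$L{\left(s,X \right)} = \frac{29 + X}{s}$ ($L{\left(s,X \right)} = \frac{X + 29}{s + 0} = \frac{29 + X}{s}$)
$r = -34$ ($r = \frac{29 + \frac{55}{11}}{-1} = - (29 + 55 \cdot \frac{1}{11}) = - (29 + 5) = \left(-1\right) 34 = -34$)
$\left(c - 3602\right) \left(1204 + r\right) = \left(0 - 3602\right) \left(1204 - 34\right) = \left(-3602\right) 1170 = -4214340$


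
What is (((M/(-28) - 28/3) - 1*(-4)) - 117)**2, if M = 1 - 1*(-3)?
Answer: 6615184/441 ≈ 15000.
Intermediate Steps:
M = 4 (M = 1 + 3 = 4)
(((M/(-28) - 28/3) - 1*(-4)) - 117)**2 = (((4/(-28) - 28/3) - 1*(-4)) - 117)**2 = (((4*(-1/28) - 28*1/3) + 4) - 117)**2 = (((-1/7 - 28/3) + 4) - 117)**2 = ((-199/21 + 4) - 117)**2 = (-115/21 - 117)**2 = (-2572/21)**2 = 6615184/441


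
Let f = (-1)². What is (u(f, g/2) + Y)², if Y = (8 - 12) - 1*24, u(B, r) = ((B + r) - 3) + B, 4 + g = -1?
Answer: 3969/4 ≈ 992.25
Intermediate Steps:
f = 1
g = -5 (g = -4 - 1 = -5)
u(B, r) = -3 + r + 2*B (u(B, r) = (-3 + B + r) + B = -3 + r + 2*B)
Y = -28 (Y = -4 - 24 = -28)
(u(f, g/2) + Y)² = ((-3 - 5/2 + 2*1) - 28)² = ((-3 - 5*½ + 2) - 28)² = ((-3 - 5/2 + 2) - 28)² = (-7/2 - 28)² = (-63/2)² = 3969/4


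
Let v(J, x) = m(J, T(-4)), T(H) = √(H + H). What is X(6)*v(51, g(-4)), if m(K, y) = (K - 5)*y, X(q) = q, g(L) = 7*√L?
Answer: 552*I*√2 ≈ 780.65*I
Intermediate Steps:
T(H) = √2*√H (T(H) = √(2*H) = √2*√H)
m(K, y) = y*(-5 + K) (m(K, y) = (-5 + K)*y = y*(-5 + K))
v(J, x) = 2*I*√2*(-5 + J) (v(J, x) = (√2*√(-4))*(-5 + J) = (√2*(2*I))*(-5 + J) = (2*I*√2)*(-5 + J) = 2*I*√2*(-5 + J))
X(6)*v(51, g(-4)) = 6*(2*I*√2*(-5 + 51)) = 6*(2*I*√2*46) = 6*(92*I*√2) = 552*I*√2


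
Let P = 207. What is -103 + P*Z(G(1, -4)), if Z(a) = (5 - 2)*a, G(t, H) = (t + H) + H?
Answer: -4450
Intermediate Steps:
G(t, H) = t + 2*H (G(t, H) = (H + t) + H = t + 2*H)
Z(a) = 3*a
-103 + P*Z(G(1, -4)) = -103 + 207*(3*(1 + 2*(-4))) = -103 + 207*(3*(1 - 8)) = -103 + 207*(3*(-7)) = -103 + 207*(-21) = -103 - 4347 = -4450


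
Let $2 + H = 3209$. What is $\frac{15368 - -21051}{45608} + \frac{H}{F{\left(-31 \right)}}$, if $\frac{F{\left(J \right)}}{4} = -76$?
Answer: $- \frac{16899185}{1733104} \approx -9.7508$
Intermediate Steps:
$F{\left(J \right)} = -304$ ($F{\left(J \right)} = 4 \left(-76\right) = -304$)
$H = 3207$ ($H = -2 + 3209 = 3207$)
$\frac{15368 - -21051}{45608} + \frac{H}{F{\left(-31 \right)}} = \frac{15368 - -21051}{45608} + \frac{3207}{-304} = \left(15368 + 21051\right) \frac{1}{45608} + 3207 \left(- \frac{1}{304}\right) = 36419 \cdot \frac{1}{45608} - \frac{3207}{304} = \frac{36419}{45608} - \frac{3207}{304} = - \frac{16899185}{1733104}$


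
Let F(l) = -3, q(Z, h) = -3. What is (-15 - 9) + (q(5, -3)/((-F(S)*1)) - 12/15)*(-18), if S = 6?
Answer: 42/5 ≈ 8.4000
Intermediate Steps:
(-15 - 9) + (q(5, -3)/((-F(S)*1)) - 12/15)*(-18) = (-15 - 9) + (-3/(-1*(-3)*1) - 12/15)*(-18) = -24 + (-3/(3*1) - 12*1/15)*(-18) = -24 + (-3/3 - 4/5)*(-18) = -24 + (-3*1/3 - 4/5)*(-18) = -24 + (-1 - 4/5)*(-18) = -24 - 9/5*(-18) = -24 + 162/5 = 42/5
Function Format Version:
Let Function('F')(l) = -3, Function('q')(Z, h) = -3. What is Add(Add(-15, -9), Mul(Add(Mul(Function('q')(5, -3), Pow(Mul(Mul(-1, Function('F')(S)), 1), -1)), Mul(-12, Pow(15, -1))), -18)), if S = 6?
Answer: Rational(42, 5) ≈ 8.4000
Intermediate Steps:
Add(Add(-15, -9), Mul(Add(Mul(Function('q')(5, -3), Pow(Mul(Mul(-1, Function('F')(S)), 1), -1)), Mul(-12, Pow(15, -1))), -18)) = Add(Add(-15, -9), Mul(Add(Mul(-3, Pow(Mul(Mul(-1, -3), 1), -1)), Mul(-12, Pow(15, -1))), -18)) = Add(-24, Mul(Add(Mul(-3, Pow(Mul(3, 1), -1)), Mul(-12, Rational(1, 15))), -18)) = Add(-24, Mul(Add(Mul(-3, Pow(3, -1)), Rational(-4, 5)), -18)) = Add(-24, Mul(Add(Mul(-3, Rational(1, 3)), Rational(-4, 5)), -18)) = Add(-24, Mul(Add(-1, Rational(-4, 5)), -18)) = Add(-24, Mul(Rational(-9, 5), -18)) = Add(-24, Rational(162, 5)) = Rational(42, 5)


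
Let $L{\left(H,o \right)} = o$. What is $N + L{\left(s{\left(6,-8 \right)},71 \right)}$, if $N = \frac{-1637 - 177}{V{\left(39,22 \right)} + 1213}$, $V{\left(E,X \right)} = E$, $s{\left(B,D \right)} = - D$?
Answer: $\frac{43539}{626} \approx 69.551$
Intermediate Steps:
$N = - \frac{907}{626}$ ($N = \frac{-1637 - 177}{39 + 1213} = - \frac{1814}{1252} = \left(-1814\right) \frac{1}{1252} = - \frac{907}{626} \approx -1.4489$)
$N + L{\left(s{\left(6,-8 \right)},71 \right)} = - \frac{907}{626} + 71 = \frac{43539}{626}$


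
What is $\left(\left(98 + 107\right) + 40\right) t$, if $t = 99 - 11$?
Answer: $21560$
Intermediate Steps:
$t = 88$ ($t = 99 - 11 = 88$)
$\left(\left(98 + 107\right) + 40\right) t = \left(\left(98 + 107\right) + 40\right) 88 = \left(205 + 40\right) 88 = 245 \cdot 88 = 21560$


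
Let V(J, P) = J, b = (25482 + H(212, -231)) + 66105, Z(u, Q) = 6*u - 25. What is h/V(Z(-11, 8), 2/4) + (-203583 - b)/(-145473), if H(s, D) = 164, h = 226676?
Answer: -32948362354/13238043 ≈ -2488.9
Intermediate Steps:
Z(u, Q) = -25 + 6*u
b = 91751 (b = (25482 + 164) + 66105 = 25646 + 66105 = 91751)
h/V(Z(-11, 8), 2/4) + (-203583 - b)/(-145473) = 226676/(-25 + 6*(-11)) + (-203583 - 1*91751)/(-145473) = 226676/(-25 - 66) + (-203583 - 91751)*(-1/145473) = 226676/(-91) - 295334*(-1/145473) = 226676*(-1/91) + 295334/145473 = -226676/91 + 295334/145473 = -32948362354/13238043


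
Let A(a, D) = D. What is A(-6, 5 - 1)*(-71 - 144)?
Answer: -860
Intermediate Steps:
A(-6, 5 - 1)*(-71 - 144) = (5 - 1)*(-71 - 144) = 4*(-215) = -860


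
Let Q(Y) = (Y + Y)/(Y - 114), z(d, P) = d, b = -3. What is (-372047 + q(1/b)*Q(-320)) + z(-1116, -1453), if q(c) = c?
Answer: -242929433/651 ≈ -3.7316e+5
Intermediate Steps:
Q(Y) = 2*Y/(-114 + Y) (Q(Y) = (2*Y)/(-114 + Y) = 2*Y/(-114 + Y))
(-372047 + q(1/b)*Q(-320)) + z(-1116, -1453) = (-372047 + (2*(-320)/(-114 - 320))/(-3)) - 1116 = (-372047 - 2*(-320)/(3*(-434))) - 1116 = (-372047 - 2*(-320)*(-1)/(3*434)) - 1116 = (-372047 - ⅓*320/217) - 1116 = (-372047 - 320/651) - 1116 = -242202917/651 - 1116 = -242929433/651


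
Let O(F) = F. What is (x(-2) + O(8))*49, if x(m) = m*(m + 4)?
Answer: 196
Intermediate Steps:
x(m) = m*(4 + m)
(x(-2) + O(8))*49 = (-2*(4 - 2) + 8)*49 = (-2*2 + 8)*49 = (-4 + 8)*49 = 4*49 = 196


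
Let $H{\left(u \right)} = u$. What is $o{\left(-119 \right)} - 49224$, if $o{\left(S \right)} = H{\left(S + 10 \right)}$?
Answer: $-49333$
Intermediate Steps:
$o{\left(S \right)} = 10 + S$ ($o{\left(S \right)} = S + 10 = 10 + S$)
$o{\left(-119 \right)} - 49224 = \left(10 - 119\right) - 49224 = -109 - 49224 = -49333$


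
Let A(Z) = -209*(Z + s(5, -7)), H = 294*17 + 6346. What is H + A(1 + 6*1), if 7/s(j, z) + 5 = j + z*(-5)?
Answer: 49196/5 ≈ 9839.2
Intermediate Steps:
s(j, z) = 7/(-5 + j - 5*z) (s(j, z) = 7/(-5 + (j + z*(-5))) = 7/(-5 + (j - 5*z)) = 7/(-5 + j - 5*z))
H = 11344 (H = 4998 + 6346 = 11344)
A(Z) = -209/5 - 209*Z (A(Z) = -209*(Z - 7/(5 - 1*5 + 5*(-7))) = -209*(Z - 7/(5 - 5 - 35)) = -209*(Z - 7/(-35)) = -209*(Z - 7*(-1/35)) = -209*(Z + 1/5) = -209*(1/5 + Z) = -209/5 - 209*Z)
H + A(1 + 6*1) = 11344 + (-209/5 - 209*(1 + 6*1)) = 11344 + (-209/5 - 209*(1 + 6)) = 11344 + (-209/5 - 209*7) = 11344 + (-209/5 - 1463) = 11344 - 7524/5 = 49196/5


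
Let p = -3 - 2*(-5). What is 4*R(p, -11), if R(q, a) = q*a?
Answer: -308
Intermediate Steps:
p = 7 (p = -3 + 10 = 7)
R(q, a) = a*q
4*R(p, -11) = 4*(-11*7) = 4*(-77) = -308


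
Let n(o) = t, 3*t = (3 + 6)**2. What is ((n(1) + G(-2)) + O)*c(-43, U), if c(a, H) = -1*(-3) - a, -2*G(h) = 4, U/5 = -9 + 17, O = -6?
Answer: 874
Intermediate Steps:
t = 27 (t = (3 + 6)**2/3 = (1/3)*9**2 = (1/3)*81 = 27)
n(o) = 27
U = 40 (U = 5*(-9 + 17) = 5*8 = 40)
G(h) = -2 (G(h) = -1/2*4 = -2)
c(a, H) = 3 - a
((n(1) + G(-2)) + O)*c(-43, U) = ((27 - 2) - 6)*(3 - 1*(-43)) = (25 - 6)*(3 + 43) = 19*46 = 874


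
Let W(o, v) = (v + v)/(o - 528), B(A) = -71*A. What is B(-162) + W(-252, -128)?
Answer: 2242954/195 ≈ 11502.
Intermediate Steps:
W(o, v) = 2*v/(-528 + o) (W(o, v) = (2*v)/(-528 + o) = 2*v/(-528 + o))
B(-162) + W(-252, -128) = -71*(-162) + 2*(-128)/(-528 - 252) = 11502 + 2*(-128)/(-780) = 11502 + 2*(-128)*(-1/780) = 11502 + 64/195 = 2242954/195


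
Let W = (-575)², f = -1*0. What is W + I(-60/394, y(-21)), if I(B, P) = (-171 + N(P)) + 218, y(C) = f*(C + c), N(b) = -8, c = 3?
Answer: 330664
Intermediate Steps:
f = 0
y(C) = 0 (y(C) = 0*(C + 3) = 0*(3 + C) = 0)
I(B, P) = 39 (I(B, P) = (-171 - 8) + 218 = -179 + 218 = 39)
W = 330625
W + I(-60/394, y(-21)) = 330625 + 39 = 330664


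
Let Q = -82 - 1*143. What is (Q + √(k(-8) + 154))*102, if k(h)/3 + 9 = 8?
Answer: -22950 + 102*√151 ≈ -21697.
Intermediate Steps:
Q = -225 (Q = -82 - 143 = -225)
k(h) = -3 (k(h) = -27 + 3*8 = -27 + 24 = -3)
(Q + √(k(-8) + 154))*102 = (-225 + √(-3 + 154))*102 = (-225 + √151)*102 = -22950 + 102*√151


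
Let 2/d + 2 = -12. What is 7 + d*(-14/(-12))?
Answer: 41/6 ≈ 6.8333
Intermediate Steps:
d = -1/7 (d = 2/(-2 - 12) = 2/(-14) = 2*(-1/14) = -1/7 ≈ -0.14286)
7 + d*(-14/(-12)) = 7 - (-2)/(-12) = 7 - (-2)*(-1)/12 = 7 - 1/7*7/6 = 7 - 1/6 = 41/6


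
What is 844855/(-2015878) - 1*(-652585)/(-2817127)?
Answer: -3695595576215/5678984342506 ≈ -0.65075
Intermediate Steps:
844855/(-2015878) - 1*(-652585)/(-2817127) = 844855*(-1/2015878) + 652585*(-1/2817127) = -844855/2015878 - 652585/2817127 = -3695595576215/5678984342506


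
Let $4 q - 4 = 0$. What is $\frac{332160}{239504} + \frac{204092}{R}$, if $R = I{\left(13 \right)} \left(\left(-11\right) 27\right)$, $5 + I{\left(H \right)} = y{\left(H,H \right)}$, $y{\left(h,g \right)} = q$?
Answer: $\frac{769929007}{4445793} \approx 173.18$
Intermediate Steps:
$q = 1$ ($q = 1 + \frac{1}{4} \cdot 0 = 1 + 0 = 1$)
$y{\left(h,g \right)} = 1$
$I{\left(H \right)} = -4$ ($I{\left(H \right)} = -5 + 1 = -4$)
$R = 1188$ ($R = - 4 \left(\left(-11\right) 27\right) = \left(-4\right) \left(-297\right) = 1188$)
$\frac{332160}{239504} + \frac{204092}{R} = \frac{332160}{239504} + \frac{204092}{1188} = 332160 \cdot \frac{1}{239504} + 204092 \cdot \frac{1}{1188} = \frac{20760}{14969} + \frac{51023}{297} = \frac{769929007}{4445793}$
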